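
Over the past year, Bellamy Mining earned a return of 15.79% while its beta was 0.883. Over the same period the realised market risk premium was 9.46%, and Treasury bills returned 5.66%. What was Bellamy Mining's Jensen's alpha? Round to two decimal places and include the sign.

CAPM benchmark = R_f + β(R_m − R_f) = 5.66% + 0.883 × 9.46% = 14.01318%
α = actual − benchmark = 15.79% − 14.01318% = +1.78%

+1.78%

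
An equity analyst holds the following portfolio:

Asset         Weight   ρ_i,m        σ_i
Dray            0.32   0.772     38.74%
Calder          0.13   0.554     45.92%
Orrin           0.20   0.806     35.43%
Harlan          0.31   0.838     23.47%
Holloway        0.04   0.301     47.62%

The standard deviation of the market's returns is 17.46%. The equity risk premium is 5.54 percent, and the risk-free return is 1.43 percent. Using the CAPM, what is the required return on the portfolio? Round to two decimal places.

9.44%

β_Dray = 0.772 × 38.74% / 17.46% = 1.7129
β_Calder = 0.554 × 45.92% / 17.46% = 1.4570
β_Orrin = 0.806 × 35.43% / 17.46% = 1.6355
β_Harlan = 0.838 × 23.47% / 17.46% = 1.1265
β_Holloway = 0.301 × 47.62% / 17.46% = 0.8209
β_P = Σ w_i β_i = 0.32×1.7129 + 0.13×1.4570 + 0.20×1.6355 + 0.31×1.1265 + 0.04×0.8209 = 1.4467
E(R_P) = R_f + β_P × MRP = 1.43% + 1.4467 × 5.54% = 9.44%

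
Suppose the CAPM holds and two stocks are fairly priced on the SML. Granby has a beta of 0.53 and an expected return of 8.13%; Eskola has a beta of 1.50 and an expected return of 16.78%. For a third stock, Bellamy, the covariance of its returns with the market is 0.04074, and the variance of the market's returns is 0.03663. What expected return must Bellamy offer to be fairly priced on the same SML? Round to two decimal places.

13.32%

MRP = (16.78% − 8.13%) / (1.50 − 0.53) = 8.9175%
R_f = 8.13% − 0.53 × 8.9175% = 3.4037%
β_Bellamy = Cov / Var(R_m) = 0.04074 / 0.03663 = 1.1122
E(R_Bellamy) = R_f + β × MRP = 3.4037% + 1.1122 × 8.9175% = 13.32%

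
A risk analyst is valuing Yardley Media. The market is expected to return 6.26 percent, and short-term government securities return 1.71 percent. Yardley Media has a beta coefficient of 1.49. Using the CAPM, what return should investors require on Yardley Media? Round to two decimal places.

Market risk premium = E(R_m) − R_f = 6.26% − 1.71% = 4.55%
E(R) = R_f + β × MRP = 1.71% + 1.49 × 4.55% = 8.49%

8.49%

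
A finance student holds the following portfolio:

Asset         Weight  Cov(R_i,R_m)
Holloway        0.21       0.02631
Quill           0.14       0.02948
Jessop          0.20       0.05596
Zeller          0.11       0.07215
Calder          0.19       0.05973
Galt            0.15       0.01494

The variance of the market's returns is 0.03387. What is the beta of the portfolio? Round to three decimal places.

β_Holloway = 0.02631 / 0.03387 = 0.7768
β_Quill = 0.02948 / 0.03387 = 0.8704
β_Jessop = 0.05596 / 0.03387 = 1.6522
β_Zeller = 0.07215 / 0.03387 = 2.1302
β_Calder = 0.05973 / 0.03387 = 1.7635
β_Galt = 0.01494 / 0.03387 = 0.4411
β_P = Σ w_i β_i = 0.21×0.7768 + 0.14×0.8704 + 0.20×1.6522 + 0.11×2.1302 + 0.19×1.7635 + 0.15×0.4411 = 1.2510

1.251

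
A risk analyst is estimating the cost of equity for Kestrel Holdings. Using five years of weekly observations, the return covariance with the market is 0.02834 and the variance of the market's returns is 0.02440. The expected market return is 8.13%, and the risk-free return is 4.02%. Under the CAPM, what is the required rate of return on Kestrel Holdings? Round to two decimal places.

β = Cov(R_i, R_m) / Var(R_m) = 0.02834 / 0.02440 = 1.1615
MRP = 8.13% − 4.02% = 4.11%
E(R) = R_f + β × MRP = 4.02% + 1.1615 × 4.11% = 8.79%

8.79%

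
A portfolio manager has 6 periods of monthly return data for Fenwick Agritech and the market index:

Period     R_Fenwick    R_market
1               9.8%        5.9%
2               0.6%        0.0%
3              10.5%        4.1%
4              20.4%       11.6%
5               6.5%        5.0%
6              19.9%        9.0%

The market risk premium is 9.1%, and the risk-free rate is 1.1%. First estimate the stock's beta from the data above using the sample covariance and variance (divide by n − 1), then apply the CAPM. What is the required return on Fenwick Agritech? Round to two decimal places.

Mean R_i = (9.8 + 0.6 + 10.5 + 20.4 + 6.5 + 19.9) / 6 = 11.2833%
Mean R_m = (5.9 + 0.0 + 4.1 + 11.6 + 5.0 + 9.0) / 6 = 5.9333%
Σ(R_i − R̄_i)(R_m − R̄_m) = 147.4233  ⇒  Cov = 147.4233 / 5 = 29.4847
Σ(R_m − R̄_m)² = 80.9533  ⇒  Var(R_m) = 80.9533 / 5 = 16.1907
β = Cov / Var(R_m) = 29.4847 / 16.1907 = 1.8211
E(R) = R_f + β × MRP = 1.1% + 1.8211 × 9.1% = 17.67%

17.67%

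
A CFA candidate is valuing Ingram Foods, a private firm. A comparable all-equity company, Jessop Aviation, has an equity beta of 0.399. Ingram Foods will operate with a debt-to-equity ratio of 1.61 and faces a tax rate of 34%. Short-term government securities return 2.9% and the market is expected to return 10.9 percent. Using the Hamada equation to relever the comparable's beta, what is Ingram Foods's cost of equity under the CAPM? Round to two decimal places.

β_L = β_U × [1 + (1 − t)(D/E)] = 0.399 × [1 + (1 − 0.34) × 1.61]
    = 0.399 × [1 + 0.66 × 1.61] = 0.399 × 2.0626 = 0.8230
MRP = 10.9% − 2.9% = 8.00%
E(R) = R_f + β_L × MRP = 2.9% + 0.8230 × 8.0% = 9.48%

9.48%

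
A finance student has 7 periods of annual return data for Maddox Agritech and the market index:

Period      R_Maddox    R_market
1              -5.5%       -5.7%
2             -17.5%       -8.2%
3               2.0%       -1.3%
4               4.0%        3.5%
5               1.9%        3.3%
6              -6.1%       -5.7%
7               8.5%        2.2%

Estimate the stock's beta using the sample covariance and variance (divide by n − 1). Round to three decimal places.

1.584

Mean R_i = (-5.5 − 17.5 + 2.0 + 4.0 + 1.9 − 6.1 + 8.5) / 7 = -1.8143%
Mean R_m = (-5.7 − 8.2 − 1.3 + 3.5 + 3.3 − 5.7 + 2.2) / 7 = -1.7000%
Σ(R_i − R̄_i)(R_m − R̄_m) = 224.4000  ⇒  Cov = 224.4000 / 6 = 37.4000
Σ(R_m − R̄_m)² = 141.6600  ⇒  Var(R_m) = 141.6600 / 6 = 23.6100
β = Cov / Var(R_m) = 37.4000 / 23.6100 = 1.5841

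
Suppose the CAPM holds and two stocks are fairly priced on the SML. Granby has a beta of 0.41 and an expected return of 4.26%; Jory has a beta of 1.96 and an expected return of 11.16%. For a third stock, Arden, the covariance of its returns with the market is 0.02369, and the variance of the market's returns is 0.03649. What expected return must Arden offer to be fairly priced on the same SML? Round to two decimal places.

5.32%

MRP = (11.16% − 4.26%) / (1.96 − 0.41) = 4.4516%
R_f = 4.26% − 0.41 × 4.4516% = 2.4348%
β_Arden = Cov / Var(R_m) = 0.02369 / 0.03649 = 0.6492
E(R_Arden) = R_f + β × MRP = 2.4348% + 0.6492 × 4.4516% = 5.32%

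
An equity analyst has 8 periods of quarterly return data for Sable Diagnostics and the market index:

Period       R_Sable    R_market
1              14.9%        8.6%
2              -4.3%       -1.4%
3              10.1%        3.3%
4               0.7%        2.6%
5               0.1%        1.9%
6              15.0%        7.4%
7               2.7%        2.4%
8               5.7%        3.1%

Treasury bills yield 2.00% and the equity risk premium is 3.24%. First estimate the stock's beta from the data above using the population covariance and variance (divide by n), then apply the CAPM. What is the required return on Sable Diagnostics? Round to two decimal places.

Mean R_i = (14.9 − 4.3 + 10.1 + 0.7 + 0.1 + 15.0 + 2.7 + 5.7) / 8 = 5.6125%
Mean R_m = (8.6 − 1.4 + 3.3 + 2.6 + 1.9 + 7.4 + 2.4 + 3.1) / 8 = 3.4875%
Σ(R_i − R̄_i)(R_m − R̄_m) = 148.0613  ⇒  Cov = 148.0613 / 8 = 18.5077
Σ(R_m − R̄_m)² = 70.0088  ⇒  Var(R_m) = 70.0088 / 8 = 8.7511
β = Cov / Var(R_m) = 18.5077 / 8.7511 = 2.1149
E(R) = R_f + β × MRP = 2.00% + 2.1149 × 3.24% = 8.85%

8.85%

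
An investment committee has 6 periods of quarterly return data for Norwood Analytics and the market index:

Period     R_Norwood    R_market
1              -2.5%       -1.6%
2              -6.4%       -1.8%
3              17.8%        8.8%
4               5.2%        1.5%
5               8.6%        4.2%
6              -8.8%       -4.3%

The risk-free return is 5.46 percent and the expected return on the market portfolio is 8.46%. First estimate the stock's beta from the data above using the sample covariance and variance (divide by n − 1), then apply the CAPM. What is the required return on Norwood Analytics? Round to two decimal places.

Mean R_i = (-2.5 − 6.4 + 17.8 + 5.2 + 8.6 − 8.8) / 6 = 2.3167%
Mean R_m = (-1.6 − 1.8 + 8.8 + 1.5 + 4.2 − 4.3) / 6 = 1.1333%
Σ(R_i − R̄_i)(R_m − R̄_m) = 238.1667  ⇒  Cov = 238.1667 / 5 = 47.6333
Σ(R_m − R̄_m)² = 113.9133  ⇒  Var(R_m) = 113.9133 / 5 = 22.7827
β = Cov / Var(R_m) = 47.6333 / 22.7827 = 2.0908
MRP = 8.46% − 5.46% = 3.00%
E(R) = R_f + β × MRP = 5.46% + 2.0908 × 3.00% = 11.73%

11.73%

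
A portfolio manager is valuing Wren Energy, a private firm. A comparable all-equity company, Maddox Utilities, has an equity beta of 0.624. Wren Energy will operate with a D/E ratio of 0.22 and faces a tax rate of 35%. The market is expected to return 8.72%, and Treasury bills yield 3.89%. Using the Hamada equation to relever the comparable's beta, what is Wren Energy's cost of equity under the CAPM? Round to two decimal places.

7.33%

β_L = β_U × [1 + (1 − t)(D/E)] = 0.624 × [1 + (1 − 0.35) × 0.22]
    = 0.624 × [1 + 0.65 × 0.22] = 0.624 × 1.1430 = 0.7132
MRP = 8.72% − 3.89% = 4.83%
E(R) = R_f + β_L × MRP = 3.89% + 0.7132 × 4.83% = 7.33%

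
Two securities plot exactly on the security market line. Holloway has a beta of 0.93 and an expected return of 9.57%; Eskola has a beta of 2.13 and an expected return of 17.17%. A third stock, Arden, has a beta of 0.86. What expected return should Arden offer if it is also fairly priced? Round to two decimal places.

9.13%

MRP (SML slope) = (17.17% − 9.57%) / (2.13 − 0.93) = 7.60% / 1.20 = 6.3333%
R_f (intercept) = 9.57% − 0.93 × 6.3333% = 3.6800%
E(R_Arden) = R_f + β × MRP = 3.6800% + 0.86 × 6.3333% = 9.13%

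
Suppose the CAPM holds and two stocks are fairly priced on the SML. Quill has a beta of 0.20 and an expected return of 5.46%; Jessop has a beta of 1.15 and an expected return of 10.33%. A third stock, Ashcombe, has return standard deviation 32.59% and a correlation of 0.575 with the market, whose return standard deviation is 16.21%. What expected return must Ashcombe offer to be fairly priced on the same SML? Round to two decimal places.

MRP = (10.33% − 5.46%) / (1.15 − 0.20) = 5.1263%
R_f = 5.46% − 0.20 × 5.1263% = 4.4347%
β_Ashcombe = ρ·σ_i/σ_m = 0.575 × 32.59 / 16.21 = 1.1560
E(R_Ashcombe) = R_f + β × MRP = 4.4347% + 1.1560 × 5.1263% = 10.36%

10.36%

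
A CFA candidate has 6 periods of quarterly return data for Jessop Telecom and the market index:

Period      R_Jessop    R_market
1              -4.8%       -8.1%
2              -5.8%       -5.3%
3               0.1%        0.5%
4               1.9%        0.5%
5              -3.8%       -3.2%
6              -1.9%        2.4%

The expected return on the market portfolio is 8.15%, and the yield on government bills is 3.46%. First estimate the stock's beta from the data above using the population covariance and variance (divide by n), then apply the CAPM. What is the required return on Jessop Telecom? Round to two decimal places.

6.16%

Mean R_i = (-4.8 − 5.8 + 0.1 + 1.9 − 3.8 − 1.9) / 6 = -2.3833%
Mean R_m = (-8.1 − 5.3 + 0.5 + 0.5 − 3.2 + 2.4) / 6 = -2.2000%
Σ(R_i − R̄_i)(R_m − R̄_m) = 46.7600  ⇒  Cov = 46.7600 / 6 = 7.7933
Σ(R_m − R̄_m)² = 81.1600  ⇒  Var(R_m) = 81.1600 / 6 = 13.5267
β = Cov / Var(R_m) = 7.7933 / 13.5267 = 0.5761
MRP = 8.15% − 3.46% = 4.69%
E(R) = R_f + β × MRP = 3.46% + 0.5761 × 4.69% = 6.16%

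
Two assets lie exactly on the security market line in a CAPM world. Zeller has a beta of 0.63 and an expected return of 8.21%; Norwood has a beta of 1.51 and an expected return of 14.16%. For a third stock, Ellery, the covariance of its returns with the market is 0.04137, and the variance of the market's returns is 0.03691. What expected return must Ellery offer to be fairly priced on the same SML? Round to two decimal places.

MRP = (14.16% − 8.21%) / (1.51 − 0.63) = 6.7614%
R_f = 8.21% − 0.63 × 6.7614% = 3.9503%
β_Ellery = Cov / Var(R_m) = 0.04137 / 0.03691 = 1.1208
E(R_Ellery) = R_f + β × MRP = 3.9503% + 1.1208 × 6.7614% = 11.53%

11.53%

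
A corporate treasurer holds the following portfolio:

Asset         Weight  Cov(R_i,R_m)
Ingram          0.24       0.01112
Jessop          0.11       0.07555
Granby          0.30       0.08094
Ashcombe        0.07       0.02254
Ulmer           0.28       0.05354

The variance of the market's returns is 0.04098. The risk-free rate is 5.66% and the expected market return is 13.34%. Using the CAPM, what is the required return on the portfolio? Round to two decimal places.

β_Ingram = 0.01112 / 0.04098 = 0.2714
β_Jessop = 0.07555 / 0.04098 = 1.8436
β_Granby = 0.08094 / 0.04098 = 1.9751
β_Ashcombe = 0.02254 / 0.04098 = 0.5500
β_Ulmer = 0.05354 / 0.04098 = 1.3065
β_P = Σ w_i β_i = 0.24×0.2714 + 0.11×1.8436 + 0.30×1.9751 + 0.07×0.5500 + 0.28×1.3065 = 1.2648
MRP = 13.34% − 5.66% = 7.68%
E(R_P) = R_f + β_P × MRP = 5.66% + 1.2648 × 7.68% = 15.37%

15.37%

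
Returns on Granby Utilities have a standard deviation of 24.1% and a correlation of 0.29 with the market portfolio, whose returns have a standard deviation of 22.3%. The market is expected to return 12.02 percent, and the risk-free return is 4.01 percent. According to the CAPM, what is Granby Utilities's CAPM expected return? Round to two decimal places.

6.52%

β = ρ × σ_i / σ_m = 0.29 × 24.1% / 22.3% = 0.3134
MRP = 12.02% − 4.01% = 8.01%
E(R) = 4.01% + 0.3134 × 8.01% = 6.52%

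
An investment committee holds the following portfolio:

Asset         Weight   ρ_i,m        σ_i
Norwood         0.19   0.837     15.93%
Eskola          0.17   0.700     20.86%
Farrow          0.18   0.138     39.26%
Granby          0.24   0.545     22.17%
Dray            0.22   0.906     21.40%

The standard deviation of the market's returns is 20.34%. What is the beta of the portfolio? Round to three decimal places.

0.647

β_Norwood = 0.837 × 15.93% / 20.34% = 0.6555
β_Eskola = 0.700 × 20.86% / 20.34% = 0.7179
β_Farrow = 0.138 × 39.26% / 20.34% = 0.2664
β_Granby = 0.545 × 22.17% / 20.34% = 0.5940
β_Dray = 0.906 × 21.40% / 20.34% = 0.9532
β_P = Σ w_i β_i = 0.19×0.6555 + 0.17×0.7179 + 0.18×0.2664 + 0.24×0.5940 + 0.22×0.9532 = 0.6468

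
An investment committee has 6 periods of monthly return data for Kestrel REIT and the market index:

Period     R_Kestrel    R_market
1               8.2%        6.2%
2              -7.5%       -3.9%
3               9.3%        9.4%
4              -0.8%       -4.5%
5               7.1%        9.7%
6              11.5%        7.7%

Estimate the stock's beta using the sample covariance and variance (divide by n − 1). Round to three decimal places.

0.999

Mean R_i = (8.2 − 7.5 + 9.3 − 0.8 + 7.1 + 11.5) / 6 = 4.6333%
Mean R_m = (6.2 − 3.9 + 9.4 − 4.5 + 9.7 + 7.7) / 6 = 4.1000%
Σ(R_i − R̄_i)(R_m − R̄_m) = 214.5500  ⇒  Cov = 214.5500 / 5 = 42.9100
Σ(R_m − R̄_m)² = 214.7800  ⇒  Var(R_m) = 214.7800 / 5 = 42.9560
β = Cov / Var(R_m) = 42.9100 / 42.9560 = 0.9989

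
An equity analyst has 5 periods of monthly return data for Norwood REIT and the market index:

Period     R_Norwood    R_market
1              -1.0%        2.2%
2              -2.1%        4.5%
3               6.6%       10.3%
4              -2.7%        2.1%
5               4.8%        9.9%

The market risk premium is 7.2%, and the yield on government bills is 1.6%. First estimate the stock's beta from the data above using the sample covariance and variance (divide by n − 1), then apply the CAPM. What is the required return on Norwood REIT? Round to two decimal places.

8.83%

Mean R_i = (-1.0 − 2.1 + 6.6 − 2.7 + 4.8) / 5 = 1.1200%
Mean R_m = (2.2 + 4.5 + 10.3 + 2.1 + 9.9) / 5 = 5.8000%
Σ(R_i − R̄_i)(R_m − R̄_m) = 65.7000  ⇒  Cov = 65.7000 / 4 = 16.4250
Σ(R_m − R̄_m)² = 65.4000  ⇒  Var(R_m) = 65.4000 / 4 = 16.3500
β = Cov / Var(R_m) = 16.4250 / 16.3500 = 1.0046
E(R) = R_f + β × MRP = 1.6% + 1.0046 × 7.2% = 8.83%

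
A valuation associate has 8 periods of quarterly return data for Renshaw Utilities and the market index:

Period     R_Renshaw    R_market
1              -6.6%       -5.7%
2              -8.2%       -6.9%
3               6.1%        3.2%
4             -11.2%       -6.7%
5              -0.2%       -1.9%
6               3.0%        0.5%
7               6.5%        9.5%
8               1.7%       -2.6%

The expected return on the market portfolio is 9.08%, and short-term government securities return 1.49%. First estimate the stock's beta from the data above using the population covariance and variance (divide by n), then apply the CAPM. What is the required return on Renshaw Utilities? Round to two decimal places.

Mean R_i = (-6.6 − 8.2 + 6.1 − 11.2 − 0.2 + 3.0 + 6.5 + 1.7) / 8 = -1.1125%
Mean R_m = (-5.7 − 6.9 + 3.2 − 6.7 − 1.9 + 0.5 + 9.5 − 2.6) / 8 = -1.3250%
Σ(R_i − R̄_i)(R_m − R̄_m) = 236.1775  ⇒  Cov = 236.1775 / 8 = 29.5222
Σ(R_m − R̄_m)² = 222.0550  ⇒  Var(R_m) = 222.0550 / 8 = 27.7569
β = Cov / Var(R_m) = 29.5222 / 27.7569 = 1.0636
MRP = 9.08% − 1.49% = 7.59%
E(R) = R_f + β × MRP = 1.49% + 1.0636 × 7.59% = 9.56%

9.56%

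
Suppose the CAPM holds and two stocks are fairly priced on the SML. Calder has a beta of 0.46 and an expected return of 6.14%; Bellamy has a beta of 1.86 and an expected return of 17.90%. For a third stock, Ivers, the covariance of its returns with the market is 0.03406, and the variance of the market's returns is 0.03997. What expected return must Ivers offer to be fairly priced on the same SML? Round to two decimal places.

9.43%

MRP = (17.90% − 6.14%) / (1.86 − 0.46) = 8.4000%
R_f = 6.14% − 0.46 × 8.4000% = 2.2760%
β_Ivers = Cov / Var(R_m) = 0.03406 / 0.03997 = 0.8521
E(R_Ivers) = R_f + β × MRP = 2.2760% + 0.8521 × 8.4000% = 9.43%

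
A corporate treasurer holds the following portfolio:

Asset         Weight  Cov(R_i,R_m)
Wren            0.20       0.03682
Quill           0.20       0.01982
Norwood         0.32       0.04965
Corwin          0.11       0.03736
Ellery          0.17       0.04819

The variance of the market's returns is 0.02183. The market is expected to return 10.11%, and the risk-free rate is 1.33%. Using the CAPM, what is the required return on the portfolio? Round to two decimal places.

17.22%

β_Wren = 0.03682 / 0.02183 = 1.6867
β_Quill = 0.01982 / 0.02183 = 0.9079
β_Norwood = 0.04965 / 0.02183 = 2.2744
β_Corwin = 0.03736 / 0.02183 = 1.7114
β_Ellery = 0.04819 / 0.02183 = 2.2075
β_P = Σ w_i β_i = 0.20×1.6867 + 0.20×0.9079 + 0.32×2.2744 + 0.11×1.7114 + 0.17×2.2075 = 1.8103
MRP = 10.11% − 1.33% = 8.78%
E(R_P) = R_f + β_P × MRP = 1.33% + 1.8103 × 8.78% = 17.22%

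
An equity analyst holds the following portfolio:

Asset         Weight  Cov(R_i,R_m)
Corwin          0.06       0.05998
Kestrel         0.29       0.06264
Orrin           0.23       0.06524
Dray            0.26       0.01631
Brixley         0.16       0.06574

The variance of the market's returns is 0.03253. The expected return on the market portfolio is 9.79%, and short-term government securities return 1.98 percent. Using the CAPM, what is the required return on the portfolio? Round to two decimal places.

14.35%

β_Corwin = 0.05998 / 0.03253 = 1.8438
β_Kestrel = 0.06264 / 0.03253 = 1.9256
β_Orrin = 0.06524 / 0.03253 = 2.0055
β_Dray = 0.01631 / 0.03253 = 0.5014
β_Brixley = 0.06574 / 0.03253 = 2.0209
β_P = Σ w_i β_i = 0.06×1.8438 + 0.29×1.9256 + 0.23×2.0055 + 0.26×0.5014 + 0.16×2.0209 = 1.5840
MRP = 9.79% − 1.98% = 7.81%
E(R_P) = R_f + β_P × MRP = 1.98% + 1.5840 × 7.81% = 14.35%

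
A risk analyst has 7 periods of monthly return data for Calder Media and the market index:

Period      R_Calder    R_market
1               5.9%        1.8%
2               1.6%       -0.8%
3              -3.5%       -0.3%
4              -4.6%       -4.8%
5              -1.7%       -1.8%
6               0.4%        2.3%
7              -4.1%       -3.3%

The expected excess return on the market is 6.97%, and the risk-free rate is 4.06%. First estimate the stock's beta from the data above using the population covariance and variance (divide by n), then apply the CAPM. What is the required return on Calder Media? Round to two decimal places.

11.81%

Mean R_i = (5.9 + 1.6 − 3.5 − 4.6 − 1.7 + 0.4 − 4.1) / 7 = -0.8571%
Mean R_m = (1.8 − 0.8 − 0.3 − 4.8 − 1.8 + 2.3 − 3.3) / 7 = -0.9857%
Σ(R_i − R̄_i)(R_m − R̄_m) = 44.0657  ⇒  Cov = 44.0657 / 7 = 6.2951
Σ(R_m − R̄_m)² = 39.6286  ⇒  Var(R_m) = 39.6286 / 7 = 5.6612
β = Cov / Var(R_m) = 6.2951 / 5.6612 = 1.1120
E(R) = R_f + β × MRP = 4.06% + 1.1120 × 6.97% = 11.81%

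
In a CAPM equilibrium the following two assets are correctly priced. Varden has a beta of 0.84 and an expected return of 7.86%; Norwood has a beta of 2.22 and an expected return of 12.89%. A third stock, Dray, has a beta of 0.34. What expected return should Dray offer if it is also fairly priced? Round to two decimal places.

6.04%

MRP (SML slope) = (12.89% − 7.86%) / (2.22 − 0.84) = 5.03% / 1.38 = 3.6449%
R_f (intercept) = 7.86% − 0.84 × 3.6449% = 4.7983%
E(R_Dray) = R_f + β × MRP = 4.7983% + 0.34 × 3.6449% = 6.04%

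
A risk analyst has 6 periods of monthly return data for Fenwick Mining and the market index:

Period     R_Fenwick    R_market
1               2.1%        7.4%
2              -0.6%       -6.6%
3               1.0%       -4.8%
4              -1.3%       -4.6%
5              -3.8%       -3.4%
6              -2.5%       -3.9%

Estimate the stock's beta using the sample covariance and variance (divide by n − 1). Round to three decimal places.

0.235

Mean R_i = (2.1 − 0.6 + 1.0 − 1.3 − 3.8 − 2.5) / 6 = -0.8500%
Mean R_m = (7.4 − 6.6 − 4.8 − 4.6 − 3.4 − 3.9) / 6 = -2.6500%
Σ(R_i − R̄_i)(R_m − R̄_m) = 29.8350  ⇒  Cov = 29.8350 / 5 = 5.9670
Σ(R_m − R̄_m)² = 127.1550  ⇒  Var(R_m) = 127.1550 / 5 = 25.4310
β = Cov / Var(R_m) = 5.9670 / 25.4310 = 0.2346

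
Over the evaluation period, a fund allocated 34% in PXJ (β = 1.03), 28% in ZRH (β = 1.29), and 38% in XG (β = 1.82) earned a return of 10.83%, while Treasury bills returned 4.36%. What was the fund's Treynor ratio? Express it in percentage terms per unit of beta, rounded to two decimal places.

β_P = 0.34×1.03 + 0.28×1.29 + 0.38×1.82 = 1.4030
Treynor = (R_P − R_f) / β_P = (10.83% − 4.36%) / 1.4030 = 6.47% / 1.4030 = 4.61%

4.61%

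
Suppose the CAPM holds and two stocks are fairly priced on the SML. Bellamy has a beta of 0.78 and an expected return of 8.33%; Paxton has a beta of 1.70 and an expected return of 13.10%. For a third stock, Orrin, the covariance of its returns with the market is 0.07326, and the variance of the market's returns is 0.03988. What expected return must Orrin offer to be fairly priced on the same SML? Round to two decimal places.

MRP = (13.10% − 8.33%) / (1.70 − 0.78) = 5.1848%
R_f = 8.33% − 0.78 × 5.1848% = 4.2859%
β_Orrin = Cov / Var(R_m) = 0.07326 / 0.03988 = 1.8370
E(R_Orrin) = R_f + β × MRP = 4.2859% + 1.8370 × 5.1848% = 13.81%

13.81%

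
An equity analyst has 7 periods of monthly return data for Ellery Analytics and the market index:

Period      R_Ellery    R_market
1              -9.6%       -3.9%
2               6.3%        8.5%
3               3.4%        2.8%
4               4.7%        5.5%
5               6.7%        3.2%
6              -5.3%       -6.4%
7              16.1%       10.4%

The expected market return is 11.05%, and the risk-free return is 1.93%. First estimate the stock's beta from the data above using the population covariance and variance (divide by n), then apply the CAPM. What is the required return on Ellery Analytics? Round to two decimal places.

Mean R_i = (-9.6 + 6.3 + 3.4 + 4.7 + 6.7 − 5.3 + 16.1) / 7 = 3.1857%
Mean R_m = (-3.9 + 8.5 + 2.8 + 5.5 + 3.2 − 6.4 + 10.4) / 7 = 2.8714%
Σ(R_i − R̄_i)(R_m − R̄_m) = 285.1271  ⇒  Cov = 285.1271 / 7 = 40.7324
Σ(R_m − R̄_m)² = 227.1943  ⇒  Var(R_m) = 227.1943 / 7 = 32.4563
β = Cov / Var(R_m) = 40.7324 / 32.4563 = 1.2550
MRP = 11.05% − 1.93% = 9.12%
E(R) = R_f + β × MRP = 1.93% + 1.2550 × 9.12% = 13.38%

13.38%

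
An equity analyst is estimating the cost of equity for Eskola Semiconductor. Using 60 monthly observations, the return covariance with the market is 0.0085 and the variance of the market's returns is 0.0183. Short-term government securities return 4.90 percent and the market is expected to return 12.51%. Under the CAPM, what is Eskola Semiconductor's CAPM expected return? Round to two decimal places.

8.43%

β = Cov(R_i, R_m) / Var(R_m) = 0.0085 / 0.0183 = 0.4645
MRP = 12.51% − 4.90% = 7.61%
E(R) = R_f + β × MRP = 4.90% + 0.4645 × 7.61% = 8.43%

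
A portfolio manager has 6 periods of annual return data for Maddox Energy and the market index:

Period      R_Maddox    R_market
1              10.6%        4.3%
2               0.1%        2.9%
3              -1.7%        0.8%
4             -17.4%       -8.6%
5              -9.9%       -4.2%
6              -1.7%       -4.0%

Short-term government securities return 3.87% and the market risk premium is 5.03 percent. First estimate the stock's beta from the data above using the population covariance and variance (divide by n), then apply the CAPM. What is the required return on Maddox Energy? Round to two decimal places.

Mean R_i = (10.6 + 0.1 − 1.7 − 17.4 − 9.9 − 1.7) / 6 = -3.3333%
Mean R_m = (4.3 + 2.9 + 0.8 − 8.6 − 4.2 − 4.0) / 6 = -1.4667%
Σ(R_i − R̄_i)(R_m − R̄_m) = 213.1967  ⇒  Cov = 213.1967 / 6 = 35.5328
Σ(R_m − R̄_m)² = 122.2333  ⇒  Var(R_m) = 122.2333 / 6 = 20.3722
β = Cov / Var(R_m) = 35.5328 / 20.3722 = 1.7442
E(R) = R_f + β × MRP = 3.87% + 1.7442 × 5.03% = 12.64%

12.64%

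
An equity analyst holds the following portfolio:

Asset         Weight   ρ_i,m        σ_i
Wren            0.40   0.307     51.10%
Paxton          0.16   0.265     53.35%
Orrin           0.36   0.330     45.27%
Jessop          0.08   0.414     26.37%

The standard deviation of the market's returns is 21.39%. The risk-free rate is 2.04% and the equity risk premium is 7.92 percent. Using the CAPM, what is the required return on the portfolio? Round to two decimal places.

β_Wren = 0.307 × 51.10% / 21.39% = 0.7334
β_Paxton = 0.265 × 53.35% / 21.39% = 0.6610
β_Orrin = 0.330 × 45.27% / 21.39% = 0.6984
β_Jessop = 0.414 × 26.37% / 21.39% = 0.5104
β_P = Σ w_i β_i = 0.40×0.7334 + 0.16×0.6610 + 0.36×0.6984 + 0.08×0.5104 = 0.6914
E(R_P) = R_f + β_P × MRP = 2.04% + 0.6914 × 7.92% = 7.52%

7.52%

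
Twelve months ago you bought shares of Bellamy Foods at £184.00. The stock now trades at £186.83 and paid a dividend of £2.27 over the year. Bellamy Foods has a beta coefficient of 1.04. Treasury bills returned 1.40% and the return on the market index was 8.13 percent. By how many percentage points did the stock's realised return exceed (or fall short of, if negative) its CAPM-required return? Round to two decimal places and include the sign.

Realised HPR = (P1 + D1 − P0) / P0 = (186.83 + 2.27 − 184.00) / 184.00 = 5.10 / 184.00 = 2.7717%
MRP = 8.13% − 1.40% = 6.73%
CAPM required = R_f + β·MRP = 1.40% + 1.04 × 6.73% = 8.3992%
α = realised − required = 2.7717% − 8.3992% = -5.63%

-5.63%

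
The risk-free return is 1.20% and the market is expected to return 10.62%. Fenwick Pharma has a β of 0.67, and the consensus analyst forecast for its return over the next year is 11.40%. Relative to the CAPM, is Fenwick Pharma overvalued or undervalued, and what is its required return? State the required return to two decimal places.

Undervalued; required return 7.51%

MRP = 10.62% − 1.20% = 9.42%
Required return = R_f + β·MRP = 1.20% + 0.67 × 9.42% = 7.51%
Forecast 11.40% > required 7.51% → the stock plots above the SML → undervalued.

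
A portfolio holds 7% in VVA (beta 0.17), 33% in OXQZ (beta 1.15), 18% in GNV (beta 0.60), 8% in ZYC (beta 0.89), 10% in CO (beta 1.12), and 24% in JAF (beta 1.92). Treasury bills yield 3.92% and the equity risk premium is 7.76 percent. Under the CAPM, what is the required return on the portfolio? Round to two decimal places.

12.79%

β_P = Σ w_i β_i = 0.07×0.17 + 0.33×1.15 + 0.18×0.60 + 0.08×0.89 + 0.10×1.12 + 0.24×1.92 = 1.1434
E(R_P) = R_f + β_P × MRP = 3.92% + 1.1434 × 7.76% = 12.79%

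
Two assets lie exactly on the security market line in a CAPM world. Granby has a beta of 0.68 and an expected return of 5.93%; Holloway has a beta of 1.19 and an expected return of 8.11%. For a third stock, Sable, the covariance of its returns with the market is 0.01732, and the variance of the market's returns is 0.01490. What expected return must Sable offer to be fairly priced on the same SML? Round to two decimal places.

MRP = (8.11% − 5.93%) / (1.19 − 0.68) = 4.2745%
R_f = 5.93% − 0.68 × 4.2745% = 3.0233%
β_Sable = Cov / Var(R_m) = 0.01732 / 0.01490 = 1.1624
E(R_Sable) = R_f + β × MRP = 3.0233% + 1.1624 × 4.2745% = 7.99%

7.99%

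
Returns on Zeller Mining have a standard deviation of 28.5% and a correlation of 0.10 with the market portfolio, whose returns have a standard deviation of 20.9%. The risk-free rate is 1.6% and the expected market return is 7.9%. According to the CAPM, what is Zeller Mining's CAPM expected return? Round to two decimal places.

β = ρ × σ_i / σ_m = 0.10 × 28.5% / 20.9% = 0.1364
MRP = 7.9% − 1.6% = 6.30%
E(R) = 1.6% + 0.1364 × 6.3% = 2.46%

2.46%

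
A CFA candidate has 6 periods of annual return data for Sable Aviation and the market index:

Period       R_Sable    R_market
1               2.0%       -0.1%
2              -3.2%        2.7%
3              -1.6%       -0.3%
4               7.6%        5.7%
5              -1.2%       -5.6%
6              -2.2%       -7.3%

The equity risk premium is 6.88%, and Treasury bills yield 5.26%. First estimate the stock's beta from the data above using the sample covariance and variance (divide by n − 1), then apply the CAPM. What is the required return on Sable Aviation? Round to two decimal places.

8.62%

Mean R_i = (2.0 − 3.2 − 1.6 + 7.6 − 1.2 − 2.2) / 6 = 0.2333%
Mean R_m = (-0.1 + 2.7 − 0.3 + 5.7 − 5.6 − 7.3) / 6 = -0.8167%
Σ(R_i − R̄_i)(R_m − R̄_m) = 58.8833  ⇒  Cov = 58.8833 / 5 = 11.7767
Σ(R_m − R̄_m)² = 120.5283  ⇒  Var(R_m) = 120.5283 / 5 = 24.1057
β = Cov / Var(R_m) = 11.7767 / 24.1057 = 0.4885
E(R) = R_f + β × MRP = 5.26% + 0.4885 × 6.88% = 8.62%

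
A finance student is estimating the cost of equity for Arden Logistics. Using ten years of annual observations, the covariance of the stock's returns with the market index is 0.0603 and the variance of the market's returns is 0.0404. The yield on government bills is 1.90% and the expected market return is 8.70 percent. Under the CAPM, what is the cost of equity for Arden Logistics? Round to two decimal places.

β = Cov(R_i, R_m) / Var(R_m) = 0.0603 / 0.0404 = 1.4926
MRP = 8.70% − 1.90% = 6.80%
E(R) = R_f + β × MRP = 1.90% + 1.4926 × 6.80% = 12.05%

12.05%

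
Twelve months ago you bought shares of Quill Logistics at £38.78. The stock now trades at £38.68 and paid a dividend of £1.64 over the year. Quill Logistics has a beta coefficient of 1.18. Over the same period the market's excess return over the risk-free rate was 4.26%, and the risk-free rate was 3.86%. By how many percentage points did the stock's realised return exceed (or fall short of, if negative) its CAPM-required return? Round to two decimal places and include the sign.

Realised HPR = (P1 + D1 − P0) / P0 = (38.68 + 1.64 − 38.78) / 38.78 = 1.54 / 38.78 = 3.9711%
CAPM required = R_f + β·MRP = 3.86% + 1.18 × 4.26% = 8.8868%
α = realised − required = 3.9711% − 8.8868% = -4.92%

-4.92%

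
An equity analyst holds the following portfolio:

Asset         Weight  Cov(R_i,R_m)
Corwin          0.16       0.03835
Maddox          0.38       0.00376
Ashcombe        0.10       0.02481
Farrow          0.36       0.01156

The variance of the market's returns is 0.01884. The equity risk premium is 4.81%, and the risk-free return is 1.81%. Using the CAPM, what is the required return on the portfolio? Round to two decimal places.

5.44%

β_Corwin = 0.03835 / 0.01884 = 2.0356
β_Maddox = 0.00376 / 0.01884 = 0.1996
β_Ashcombe = 0.02481 / 0.01884 = 1.3169
β_Farrow = 0.01156 / 0.01884 = 0.6136
β_P = Σ w_i β_i = 0.16×2.0356 + 0.38×0.1996 + 0.10×1.3169 + 0.36×0.6136 = 0.7541
E(R_P) = R_f + β_P × MRP = 1.81% + 0.7541 × 4.81% = 5.44%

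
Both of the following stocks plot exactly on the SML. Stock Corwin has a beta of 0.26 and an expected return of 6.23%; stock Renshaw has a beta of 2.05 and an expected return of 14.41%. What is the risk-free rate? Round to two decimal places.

Both satisfy E(R) = R_f + β·MRP, so the slope of the SML is
MRP = (14.41% − 6.23%) / (2.05 − 0.26) = 8.18% / 1.79 = 4.5698%
R_f = E(R_Corwin) − β_Corwin·MRP = 6.23% − 0.26 × 4.5698% = 5.0419%

5.04%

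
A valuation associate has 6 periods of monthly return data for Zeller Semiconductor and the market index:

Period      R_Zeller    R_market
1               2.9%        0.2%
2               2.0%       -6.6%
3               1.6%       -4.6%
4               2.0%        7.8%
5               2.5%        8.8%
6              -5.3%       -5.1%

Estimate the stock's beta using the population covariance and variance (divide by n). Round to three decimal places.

Mean R_i = (2.9 + 2.0 + 1.6 + 2.0 + 2.5 − 5.3) / 6 = 0.9500%
Mean R_m = (0.2 − 6.6 − 4.6 + 7.8 + 8.8 − 5.1) / 6 = 0.0833%
Σ(R_i − R̄_i)(R_m − R̄_m) = 44.1750  ⇒  Cov = 44.1750 / 6 = 7.3625
Σ(R_m − R̄_m)² = 229.0083  ⇒  Var(R_m) = 229.0083 / 6 = 38.1681
β = Cov / Var(R_m) = 7.3625 / 38.1681 = 0.1929

0.193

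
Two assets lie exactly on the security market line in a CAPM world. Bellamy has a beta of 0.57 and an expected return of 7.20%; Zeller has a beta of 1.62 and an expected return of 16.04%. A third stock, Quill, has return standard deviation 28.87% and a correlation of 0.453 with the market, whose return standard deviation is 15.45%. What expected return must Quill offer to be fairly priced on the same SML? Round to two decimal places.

MRP = (16.04% − 7.20%) / (1.62 − 0.57) = 8.4190%
R_f = 7.20% − 0.57 × 8.4190% = 2.4012%
β_Quill = ρ·σ_i/σ_m = 0.453 × 28.87 / 15.45 = 0.8465
E(R_Quill) = R_f + β × MRP = 2.4012% + 0.8465 × 8.4190% = 9.53%

9.53%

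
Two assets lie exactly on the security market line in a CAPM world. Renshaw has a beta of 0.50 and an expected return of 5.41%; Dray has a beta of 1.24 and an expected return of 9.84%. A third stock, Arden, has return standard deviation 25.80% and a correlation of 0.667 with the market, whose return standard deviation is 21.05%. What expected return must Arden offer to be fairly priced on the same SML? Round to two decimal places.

MRP = (9.84% − 5.41%) / (1.24 − 0.50) = 5.9865%
R_f = 5.41% − 0.50 × 5.9865% = 2.4168%
β_Arden = ρ·σ_i/σ_m = 0.667 × 25.80 / 21.05 = 0.8175
E(R_Arden) = R_f + β × MRP = 2.4168% + 0.8175 × 5.9865% = 7.31%

7.31%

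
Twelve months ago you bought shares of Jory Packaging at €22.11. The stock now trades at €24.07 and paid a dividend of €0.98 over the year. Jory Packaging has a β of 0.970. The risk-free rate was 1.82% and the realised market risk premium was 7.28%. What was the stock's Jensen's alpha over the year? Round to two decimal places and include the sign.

+4.42%

Realised HPR = (P1 + D1 − P0) / P0 = (24.07 + 0.98 − 22.11) / 22.11 = 2.94 / 22.11 = 13.2972%
CAPM required = R_f + β·MRP = 1.82% + 0.970 × 7.28% = 8.88160%
α = realised − required = 13.2972% − 8.88160% = +4.42%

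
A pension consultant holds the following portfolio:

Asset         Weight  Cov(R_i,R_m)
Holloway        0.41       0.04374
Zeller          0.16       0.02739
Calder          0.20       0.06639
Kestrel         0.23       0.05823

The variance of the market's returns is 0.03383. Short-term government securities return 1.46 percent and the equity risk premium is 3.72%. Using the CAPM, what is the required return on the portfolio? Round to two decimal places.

6.85%

β_Holloway = 0.04374 / 0.03383 = 1.2929
β_Zeller = 0.02739 / 0.03383 = 0.8096
β_Calder = 0.06639 / 0.03383 = 1.9625
β_Kestrel = 0.05823 / 0.03383 = 1.7213
β_P = Σ w_i β_i = 0.41×1.2929 + 0.16×0.8096 + 0.20×1.9625 + 0.23×1.7213 = 1.4480
E(R_P) = R_f + β_P × MRP = 1.46% + 1.4480 × 3.72% = 6.85%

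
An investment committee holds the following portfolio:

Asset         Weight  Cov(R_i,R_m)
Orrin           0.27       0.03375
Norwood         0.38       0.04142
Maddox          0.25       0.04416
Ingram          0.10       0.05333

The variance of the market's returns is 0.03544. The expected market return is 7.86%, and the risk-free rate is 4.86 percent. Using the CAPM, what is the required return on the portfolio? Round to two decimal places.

8.35%

β_Orrin = 0.03375 / 0.03544 = 0.9523
β_Norwood = 0.04142 / 0.03544 = 1.1687
β_Maddox = 0.04416 / 0.03544 = 1.2460
β_Ingram = 0.05333 / 0.03544 = 1.5048
β_P = Σ w_i β_i = 0.27×0.9523 + 0.38×1.1687 + 0.25×1.2460 + 0.10×1.5048 = 1.1632
MRP = 7.86% − 4.86% = 3.00%
E(R_P) = R_f + β_P × MRP = 4.86% + 1.1632 × 3.00% = 8.35%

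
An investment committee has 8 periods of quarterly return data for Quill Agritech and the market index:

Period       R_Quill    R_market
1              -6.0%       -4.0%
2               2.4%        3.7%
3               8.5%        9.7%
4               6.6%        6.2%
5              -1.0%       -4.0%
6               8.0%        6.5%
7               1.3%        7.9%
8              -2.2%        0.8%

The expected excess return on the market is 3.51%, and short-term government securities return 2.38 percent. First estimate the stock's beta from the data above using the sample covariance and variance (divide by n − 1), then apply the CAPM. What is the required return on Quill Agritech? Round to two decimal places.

Mean R_i = (-6.0 + 2.4 + 8.5 + 6.6 − 1.0 + 8.0 + 1.3 − 2.2) / 8 = 2.2000%
Mean R_m = (-4.0 + 3.7 + 9.7 + 6.2 − 4.0 + 6.5 + 7.9 + 0.8) / 8 = 3.3500%
Σ(R_i − R̄_i)(R_m − R̄_m) = 161.8000  ⇒  Cov = 161.8000 / 7 = 23.1143
Σ(R_m − R̄_m)² = 193.7400  ⇒  Var(R_m) = 193.7400 / 7 = 27.6771
β = Cov / Var(R_m) = 23.1143 / 27.6771 = 0.8351
E(R) = R_f + β × MRP = 2.38% + 0.8351 × 3.51% = 5.31%

5.31%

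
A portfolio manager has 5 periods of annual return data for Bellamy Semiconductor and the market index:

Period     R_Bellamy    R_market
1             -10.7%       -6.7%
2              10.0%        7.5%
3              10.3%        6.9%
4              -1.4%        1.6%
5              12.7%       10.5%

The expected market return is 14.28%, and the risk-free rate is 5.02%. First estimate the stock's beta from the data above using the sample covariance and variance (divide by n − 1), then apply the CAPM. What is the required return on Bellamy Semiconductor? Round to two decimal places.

Mean R_i = (-10.7 + 10.0 + 10.3 − 1.4 + 12.7) / 5 = 4.1800%
Mean R_m = (-6.7 + 7.5 + 6.9 + 1.6 + 10.5) / 5 = 3.9600%
Σ(R_i − R̄_i)(R_m − R̄_m) = 266.1060  ⇒  Cov = 266.1060 / 4 = 66.5265
Σ(R_m − R̄_m)² = 183.1520  ⇒  Var(R_m) = 183.1520 / 4 = 45.7880
β = Cov / Var(R_m) = 66.5265 / 45.7880 = 1.4529
MRP = 14.28% − 5.02% = 9.26%
E(R) = R_f + β × MRP = 5.02% + 1.4529 × 9.26% = 18.47%

18.47%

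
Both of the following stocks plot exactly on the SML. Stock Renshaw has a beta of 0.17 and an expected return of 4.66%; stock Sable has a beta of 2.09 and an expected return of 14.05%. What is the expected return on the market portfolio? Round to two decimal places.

8.72%

Both satisfy E(R) = R_f + β·MRP, so the slope of the SML is
MRP = (14.05% − 4.66%) / (2.09 − 0.17) = 9.39% / 1.92 = 4.8906%
R_f = E(R_Renshaw) − β_Renshaw·MRP = 4.66% − 0.17 × 4.8906% = 3.8286%
E(R_m) = R_f + MRP = 3.8286% + 4.8906% = 8.72%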